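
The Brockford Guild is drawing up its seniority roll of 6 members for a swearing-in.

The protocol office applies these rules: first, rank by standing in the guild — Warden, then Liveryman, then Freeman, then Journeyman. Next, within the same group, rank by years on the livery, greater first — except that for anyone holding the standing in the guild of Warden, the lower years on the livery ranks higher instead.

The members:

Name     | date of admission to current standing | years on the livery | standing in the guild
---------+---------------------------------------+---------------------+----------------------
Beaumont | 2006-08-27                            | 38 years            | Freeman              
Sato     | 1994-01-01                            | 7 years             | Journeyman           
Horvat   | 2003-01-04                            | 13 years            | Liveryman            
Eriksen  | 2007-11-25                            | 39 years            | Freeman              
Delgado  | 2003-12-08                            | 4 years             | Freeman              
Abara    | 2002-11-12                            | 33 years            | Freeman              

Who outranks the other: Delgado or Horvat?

By standing in the guild: Horvat (Liveryman); then Eriksen, Beaumont, Abara and Delgado (Freeman); then Sato (Journeyman).
Among Eriksen, Beaumont, Abara and Delgado, by years on the livery (higher first): Eriksen (39 years) before Beaumont (38 years) before Abara (33 years) before Delgado (4 years).
So Horvat takes precedence.

Horvat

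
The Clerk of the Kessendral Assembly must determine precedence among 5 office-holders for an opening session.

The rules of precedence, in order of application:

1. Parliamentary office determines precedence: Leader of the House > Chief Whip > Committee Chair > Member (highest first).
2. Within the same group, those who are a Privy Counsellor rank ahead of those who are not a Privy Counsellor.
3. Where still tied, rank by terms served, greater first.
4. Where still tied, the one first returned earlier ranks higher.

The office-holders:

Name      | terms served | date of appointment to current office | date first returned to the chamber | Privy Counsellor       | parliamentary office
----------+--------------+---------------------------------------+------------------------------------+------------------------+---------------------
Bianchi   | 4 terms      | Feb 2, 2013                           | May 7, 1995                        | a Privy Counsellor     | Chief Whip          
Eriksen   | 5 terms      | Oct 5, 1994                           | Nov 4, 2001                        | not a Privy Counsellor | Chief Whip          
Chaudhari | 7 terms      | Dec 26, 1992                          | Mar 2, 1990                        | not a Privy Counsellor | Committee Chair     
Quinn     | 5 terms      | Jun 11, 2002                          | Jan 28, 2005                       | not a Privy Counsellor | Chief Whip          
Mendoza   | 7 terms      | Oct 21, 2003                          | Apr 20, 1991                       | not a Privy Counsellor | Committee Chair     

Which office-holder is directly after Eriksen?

By parliamentary office: Bianchi, Eriksen and Quinn (Chief Whip); then Chaudhari and Mendoza (Committee Chair).
Among Bianchi, Eriksen and Quinn, a Privy Counsellor before not a Privy Counsellor: Bianchi (a Privy Counsellor) before Eriksen and Quinn (not a Privy Counsellor).
Eriksen and Quinn both have terms served 5 terms, so the next rule applies.
Among Eriksen and Quinn, by date first returned to the chamber (earlier first): Eriksen (Nov 4, 2001) before Quinn (Jan 28, 2005).
Chaudhari and Mendoza are each not a Privy Counsellor, so the next rule applies.
Chaudhari and Mendoza both have terms served 7 terms, so the next rule applies.
Among Chaudhari and Mendoza, by date first returned to the chamber (earlier first): Chaudhari (Mar 2, 1990) before Mendoza (Apr 20, 1991).
Order: Bianchi, Eriksen, Quinn, Chaudhari, Mendoza.

Quinn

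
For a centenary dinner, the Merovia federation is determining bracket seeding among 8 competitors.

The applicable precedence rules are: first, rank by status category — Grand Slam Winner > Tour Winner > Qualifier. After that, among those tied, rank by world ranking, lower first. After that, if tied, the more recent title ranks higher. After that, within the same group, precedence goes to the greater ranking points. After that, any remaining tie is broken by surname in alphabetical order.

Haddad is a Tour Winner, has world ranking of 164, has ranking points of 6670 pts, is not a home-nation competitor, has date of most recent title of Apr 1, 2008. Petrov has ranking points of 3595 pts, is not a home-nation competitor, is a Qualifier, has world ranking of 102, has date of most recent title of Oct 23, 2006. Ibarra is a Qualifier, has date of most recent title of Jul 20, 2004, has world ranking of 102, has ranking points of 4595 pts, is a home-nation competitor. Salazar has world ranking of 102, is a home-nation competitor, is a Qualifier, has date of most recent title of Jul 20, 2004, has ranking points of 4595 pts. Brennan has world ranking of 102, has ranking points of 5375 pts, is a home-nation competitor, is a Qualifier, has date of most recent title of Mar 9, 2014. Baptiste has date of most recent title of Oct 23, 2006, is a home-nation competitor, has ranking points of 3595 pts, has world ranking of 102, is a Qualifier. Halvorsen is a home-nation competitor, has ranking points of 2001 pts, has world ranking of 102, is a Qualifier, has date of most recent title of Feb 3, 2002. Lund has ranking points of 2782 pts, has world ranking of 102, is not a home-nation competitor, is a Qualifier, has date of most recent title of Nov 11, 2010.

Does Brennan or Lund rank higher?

Brennan

By status category: Haddad (Tour Winner); then Brennan, Lund, Baptiste, Petrov, Ibarra, Salazar and Halvorsen (Qualifier).
Brennan, Lund, Baptiste, Petrov, Ibarra, Salazar and Halvorsen all have world ranking 102, so the next rule applies.
Among Brennan, Lund, Baptiste, Petrov, Ibarra, Salazar and Halvorsen, by date of most recent title (later first): Brennan (Mar 9, 2014) before Lund (Nov 11, 2010) before Baptiste and Petrov (Oct 23, 2006) before Ibarra and Salazar (Jul 20, 2004) before Halvorsen (Feb 3, 2002).
Baptiste and Petrov both have ranking points 3595 pts, so the next rule applies.
Among Baptiste and Petrov, alphabetically by surname: Baptiste before Petrov.
Ibarra and Salazar both have ranking points 4595 pts, so the next rule applies.
Among Ibarra and Salazar, alphabetically by surname: Ibarra before Salazar.
So Brennan takes precedence.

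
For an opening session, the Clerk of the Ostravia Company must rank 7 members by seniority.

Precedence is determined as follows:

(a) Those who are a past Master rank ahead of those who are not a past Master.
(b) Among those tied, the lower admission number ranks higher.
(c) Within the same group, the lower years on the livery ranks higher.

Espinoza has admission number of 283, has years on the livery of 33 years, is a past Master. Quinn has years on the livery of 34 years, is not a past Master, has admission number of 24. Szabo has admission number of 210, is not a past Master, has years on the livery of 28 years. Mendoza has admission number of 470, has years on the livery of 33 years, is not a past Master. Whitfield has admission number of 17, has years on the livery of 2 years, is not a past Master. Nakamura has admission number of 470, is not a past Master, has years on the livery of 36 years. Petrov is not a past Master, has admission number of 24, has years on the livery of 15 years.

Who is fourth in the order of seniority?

By the first rule: Espinoza (a past Master); then Whitfield, Petrov, Quinn, Szabo, Mendoza and Nakamura (each not a past Master).
Among Whitfield, Petrov, Quinn, Szabo, Mendoza and Nakamura, by admission number (lower first): Whitfield (17) before Petrov and Quinn (24) before Szabo (210) before Mendoza and Nakamura (470).
Among Petrov and Quinn, by years on the livery (lower first): Petrov (15 years) before Quinn (34 years).
Among Mendoza and Nakamura, by years on the livery (lower first): Mendoza (33 years) before Nakamura (36 years).
Order: Espinoza, Whitfield, Petrov, Quinn, Szabo, Mendoza, Nakamura.

Quinn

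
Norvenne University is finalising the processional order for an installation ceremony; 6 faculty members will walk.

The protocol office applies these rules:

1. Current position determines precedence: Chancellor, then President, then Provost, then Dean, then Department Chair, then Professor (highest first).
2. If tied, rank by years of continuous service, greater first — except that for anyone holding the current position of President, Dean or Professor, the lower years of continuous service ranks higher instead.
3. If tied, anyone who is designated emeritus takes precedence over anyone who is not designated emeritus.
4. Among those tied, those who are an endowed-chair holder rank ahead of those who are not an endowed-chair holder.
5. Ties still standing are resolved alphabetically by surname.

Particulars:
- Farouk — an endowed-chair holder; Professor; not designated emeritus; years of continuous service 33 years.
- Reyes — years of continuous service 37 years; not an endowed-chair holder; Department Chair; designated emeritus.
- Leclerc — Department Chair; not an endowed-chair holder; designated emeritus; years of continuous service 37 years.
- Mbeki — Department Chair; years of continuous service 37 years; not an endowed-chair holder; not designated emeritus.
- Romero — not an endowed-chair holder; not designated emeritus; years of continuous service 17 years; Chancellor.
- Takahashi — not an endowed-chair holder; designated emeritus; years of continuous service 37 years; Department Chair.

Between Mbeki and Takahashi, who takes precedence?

Takahashi

By current position: Romero (Chancellor); then Leclerc, Reyes, Takahashi and Mbeki (Department Chair); then Farouk (Professor).
Leclerc, Reyes, Takahashi and Mbeki all have years of continuous service 37 years, so the next rule applies.
Among Leclerc, Reyes, Takahashi and Mbeki, designated emeritus before not designated emeritus: Leclerc, Reyes and Takahashi (designated emeritus) before Mbeki (not designated emeritus).
Leclerc, Reyes and Takahashi are each not an endowed-chair holder, so the next rule applies.
Among Leclerc, Reyes and Takahashi, alphabetically by surname: Leclerc before Reyes before Takahashi.
So Takahashi takes precedence.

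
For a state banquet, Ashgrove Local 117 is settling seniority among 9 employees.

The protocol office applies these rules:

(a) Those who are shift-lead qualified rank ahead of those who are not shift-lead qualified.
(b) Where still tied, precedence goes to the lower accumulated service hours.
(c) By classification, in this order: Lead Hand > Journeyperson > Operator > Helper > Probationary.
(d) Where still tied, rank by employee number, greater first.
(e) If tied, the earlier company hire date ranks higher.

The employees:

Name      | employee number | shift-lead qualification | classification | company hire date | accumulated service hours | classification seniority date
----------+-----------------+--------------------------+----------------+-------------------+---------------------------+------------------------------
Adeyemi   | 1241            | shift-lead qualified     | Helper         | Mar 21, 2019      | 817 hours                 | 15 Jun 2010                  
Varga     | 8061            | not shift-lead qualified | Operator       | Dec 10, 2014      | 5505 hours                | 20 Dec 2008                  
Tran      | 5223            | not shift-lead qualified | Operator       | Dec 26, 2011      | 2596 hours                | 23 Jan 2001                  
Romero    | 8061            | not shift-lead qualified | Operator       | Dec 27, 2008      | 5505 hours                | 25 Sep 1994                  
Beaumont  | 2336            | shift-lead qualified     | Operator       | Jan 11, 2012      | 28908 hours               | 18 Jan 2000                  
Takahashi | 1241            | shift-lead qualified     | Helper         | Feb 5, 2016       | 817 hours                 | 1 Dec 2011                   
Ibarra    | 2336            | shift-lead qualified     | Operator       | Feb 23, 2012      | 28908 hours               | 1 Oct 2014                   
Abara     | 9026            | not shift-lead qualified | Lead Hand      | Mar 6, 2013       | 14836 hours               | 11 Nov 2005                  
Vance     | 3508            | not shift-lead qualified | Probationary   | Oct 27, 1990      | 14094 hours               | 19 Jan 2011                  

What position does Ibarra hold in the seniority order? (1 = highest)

By the first rule: Takahashi, Adeyemi, Beaumont and Ibarra (each shift-lead qualified); then Tran, Romero, Varga, Vance and Abara (each not shift-lead qualified).
Among Takahashi, Adeyemi, Beaumont and Ibarra, by accumulated service hours (lower first): Takahashi and Adeyemi (817 hours) before Beaumont and Ibarra (28908 hours).
Takahashi and Adeyemi are each Helper, so the next rule applies.
Takahashi and Adeyemi both have employee number 1241, so the next rule applies.
Among Takahashi and Adeyemi, by company hire date (earlier first): Takahashi (Feb 5, 2016) before Adeyemi (Mar 21, 2019).
Beaumont and Ibarra are each Operator, so the next rule applies.
Beaumont and Ibarra both have employee number 2336, so the next rule applies.
Among Beaumont and Ibarra, by company hire date (earlier first): Beaumont (Jan 11, 2012) before Ibarra (Feb 23, 2012).
Among Tran, Romero, Varga, Vance and Abara, by accumulated service hours (lower first): Tran (2596 hours) before Romero and Varga (5505 hours) before Vance (14094 hours) before Abara (14836 hours).
Romero and Varga are each Operator, so the next rule applies.
Romero and Varga both have employee number 8061, so the next rule applies.
Among Romero and Varga, by company hire date (earlier first): Romero (Dec 27, 2008) before Varga (Dec 10, 2014).
Order: Takahashi, Adeyemi, Beaumont, Ibarra, Tran, Romero, Varga, Vance, Abara. So position 4.

4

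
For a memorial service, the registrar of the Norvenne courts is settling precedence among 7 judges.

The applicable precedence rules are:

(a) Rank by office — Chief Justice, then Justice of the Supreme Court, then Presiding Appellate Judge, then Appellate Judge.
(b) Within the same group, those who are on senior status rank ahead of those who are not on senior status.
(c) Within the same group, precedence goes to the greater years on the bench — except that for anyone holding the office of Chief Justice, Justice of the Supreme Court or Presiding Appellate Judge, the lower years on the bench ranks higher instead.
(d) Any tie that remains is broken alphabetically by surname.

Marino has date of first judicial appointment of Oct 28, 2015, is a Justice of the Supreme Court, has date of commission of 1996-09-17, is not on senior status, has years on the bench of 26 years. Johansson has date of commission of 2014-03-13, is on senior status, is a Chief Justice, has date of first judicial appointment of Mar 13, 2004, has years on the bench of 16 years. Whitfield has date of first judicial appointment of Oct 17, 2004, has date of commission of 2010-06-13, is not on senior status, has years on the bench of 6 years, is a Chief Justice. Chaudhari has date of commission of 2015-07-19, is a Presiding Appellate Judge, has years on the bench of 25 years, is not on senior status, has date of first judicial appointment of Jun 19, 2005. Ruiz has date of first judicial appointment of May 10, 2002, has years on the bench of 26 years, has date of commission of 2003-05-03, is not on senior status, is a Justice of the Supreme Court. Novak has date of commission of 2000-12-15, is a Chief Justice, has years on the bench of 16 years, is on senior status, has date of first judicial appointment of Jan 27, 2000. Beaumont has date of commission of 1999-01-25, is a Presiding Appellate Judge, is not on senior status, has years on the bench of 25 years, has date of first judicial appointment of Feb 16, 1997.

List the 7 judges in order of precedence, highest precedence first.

Johansson, Novak, Whitfield, Marino, Ruiz, Beaumont, Chaudhari

By office: Johansson, Novak and Whitfield (Chief Justice); then Marino and Ruiz (Justice of the Supreme Court); then Beaumont and Chaudhari (Presiding Appellate Judge).
Among Johansson, Novak and Whitfield, on senior status before not on senior status: Johansson and Novak (on senior status) before Whitfield (not on senior status).
Johansson and Novak both have years on the bench 16 years, so the next rule applies.
Among Johansson and Novak, alphabetically by surname: Johansson before Novak.
Marino and Ruiz are each not on senior status, so the next rule applies.
Marino and Ruiz both have years on the bench 26 years, so the next rule applies.
Among Marino and Ruiz, alphabetically by surname: Marino before Ruiz.
Beaumont and Chaudhari are each not on senior status, so the next rule applies.
Beaumont and Chaudhari both have years on the bench 25 years, so the next rule applies.
Among Beaumont and Chaudhari, alphabetically by surname: Beaumont before Chaudhari.
Full order: Johansson, Novak, Whitfield, Marino, Ruiz, Beaumont, Chaudhari.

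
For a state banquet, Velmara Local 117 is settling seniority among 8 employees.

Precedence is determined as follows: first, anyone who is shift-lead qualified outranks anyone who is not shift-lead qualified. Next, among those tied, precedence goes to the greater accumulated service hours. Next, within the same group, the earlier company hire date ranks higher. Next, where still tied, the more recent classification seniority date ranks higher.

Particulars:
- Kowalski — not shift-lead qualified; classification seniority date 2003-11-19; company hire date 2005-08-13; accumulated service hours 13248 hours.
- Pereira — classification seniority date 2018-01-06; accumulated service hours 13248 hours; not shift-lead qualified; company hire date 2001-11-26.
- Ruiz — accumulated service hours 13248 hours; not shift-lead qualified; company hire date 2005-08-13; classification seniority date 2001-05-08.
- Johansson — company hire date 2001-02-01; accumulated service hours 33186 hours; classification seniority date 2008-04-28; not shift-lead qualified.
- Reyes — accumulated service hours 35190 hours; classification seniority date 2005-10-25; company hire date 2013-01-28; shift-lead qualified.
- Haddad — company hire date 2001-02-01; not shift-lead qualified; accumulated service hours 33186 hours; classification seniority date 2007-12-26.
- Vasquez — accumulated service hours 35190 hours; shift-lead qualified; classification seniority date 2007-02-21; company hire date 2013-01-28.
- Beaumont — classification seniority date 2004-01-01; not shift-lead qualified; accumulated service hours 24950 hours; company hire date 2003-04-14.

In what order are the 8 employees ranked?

Vasquez, Reyes, Johansson, Haddad, Beaumont, Pereira, Kowalski, Ruiz

By the first rule: Vasquez and Reyes (both shift-lead qualified); then Johansson, Haddad, Beaumont, Pereira, Kowalski and Ruiz (each not shift-lead qualified).
Vasquez and Reyes both have accumulated service hours 35190 hours, so the next rule applies.
Vasquez and Reyes both have company hire date 2013-01-28, so the next rule applies.
Among Vasquez and Reyes, by classification seniority date (later first): Vasquez (2007-02-21) before Reyes (2005-10-25).
Among Johansson, Haddad, Beaumont, Pereira, Kowalski and Ruiz, by accumulated service hours (higher first): Johansson and Haddad (33186 hours) before Beaumont (24950 hours) before Pereira, Kowalski and Ruiz (13248 hours).
Johansson and Haddad both have company hire date 2001-02-01, so the next rule applies.
Among Johansson and Haddad, by classification seniority date (later first): Johansson (2008-04-28) before Haddad (2007-12-26).
Among Pereira, Kowalski and Ruiz, by company hire date (earlier first): Pereira (2001-11-26) before Kowalski and Ruiz (2005-08-13).
Among Kowalski and Ruiz, by classification seniority date (later first): Kowalski (2003-11-19) before Ruiz (2001-05-08).
Full order: Vasquez, Reyes, Johansson, Haddad, Beaumont, Pereira, Kowalski, Ruiz.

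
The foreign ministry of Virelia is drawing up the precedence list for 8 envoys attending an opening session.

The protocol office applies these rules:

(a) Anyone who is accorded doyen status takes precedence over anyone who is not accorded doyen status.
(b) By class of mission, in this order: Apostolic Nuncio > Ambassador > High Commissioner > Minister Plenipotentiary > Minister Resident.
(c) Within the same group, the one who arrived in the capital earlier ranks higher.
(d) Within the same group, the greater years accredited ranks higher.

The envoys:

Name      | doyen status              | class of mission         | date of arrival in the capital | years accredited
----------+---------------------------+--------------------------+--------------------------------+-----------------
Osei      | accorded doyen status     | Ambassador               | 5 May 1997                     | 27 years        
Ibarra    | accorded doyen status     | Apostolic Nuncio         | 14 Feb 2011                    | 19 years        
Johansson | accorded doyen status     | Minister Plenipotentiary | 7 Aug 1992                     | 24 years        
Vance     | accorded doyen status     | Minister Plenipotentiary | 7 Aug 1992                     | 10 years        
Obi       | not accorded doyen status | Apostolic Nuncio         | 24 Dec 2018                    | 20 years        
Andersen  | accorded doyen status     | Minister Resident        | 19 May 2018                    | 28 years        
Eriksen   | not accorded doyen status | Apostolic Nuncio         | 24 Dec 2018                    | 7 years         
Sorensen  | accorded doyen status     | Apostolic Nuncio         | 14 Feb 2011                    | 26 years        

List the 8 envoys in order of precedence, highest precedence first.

Sorensen, Ibarra, Osei, Johansson, Vance, Andersen, Obi, Eriksen

By the first rule: Sorensen, Ibarra, Osei, Johansson, Vance and Andersen (each accorded doyen status); then Obi and Eriksen (both not accorded doyen status).
Among Sorensen, Ibarra, Osei, Johansson, Vance and Andersen, by class of mission: Sorensen and Ibarra (Apostolic Nuncio) before Osei (Ambassador) before Johansson and Vance (Minister Plenipotentiary) before Andersen (Minister Resident).
Sorensen and Ibarra both have date of arrival in the capital 14 Feb 2011, so the next rule applies.
Among Sorensen and Ibarra, by years accredited (higher first): Sorensen (26 years) before Ibarra (19 years).
Johansson and Vance both have date of arrival in the capital 7 Aug 1992, so the next rule applies.
Among Johansson and Vance, by years accredited (higher first): Johansson (24 years) before Vance (10 years).
Obi and Eriksen are each Apostolic Nuncio, so the next rule applies.
Obi and Eriksen both have date of arrival in the capital 24 Dec 2018, so the next rule applies.
Among Obi and Eriksen, by years accredited (higher first): Obi (20 years) before Eriksen (7 years).
Full order: Sorensen, Ibarra, Osei, Johansson, Vance, Andersen, Obi, Eriksen.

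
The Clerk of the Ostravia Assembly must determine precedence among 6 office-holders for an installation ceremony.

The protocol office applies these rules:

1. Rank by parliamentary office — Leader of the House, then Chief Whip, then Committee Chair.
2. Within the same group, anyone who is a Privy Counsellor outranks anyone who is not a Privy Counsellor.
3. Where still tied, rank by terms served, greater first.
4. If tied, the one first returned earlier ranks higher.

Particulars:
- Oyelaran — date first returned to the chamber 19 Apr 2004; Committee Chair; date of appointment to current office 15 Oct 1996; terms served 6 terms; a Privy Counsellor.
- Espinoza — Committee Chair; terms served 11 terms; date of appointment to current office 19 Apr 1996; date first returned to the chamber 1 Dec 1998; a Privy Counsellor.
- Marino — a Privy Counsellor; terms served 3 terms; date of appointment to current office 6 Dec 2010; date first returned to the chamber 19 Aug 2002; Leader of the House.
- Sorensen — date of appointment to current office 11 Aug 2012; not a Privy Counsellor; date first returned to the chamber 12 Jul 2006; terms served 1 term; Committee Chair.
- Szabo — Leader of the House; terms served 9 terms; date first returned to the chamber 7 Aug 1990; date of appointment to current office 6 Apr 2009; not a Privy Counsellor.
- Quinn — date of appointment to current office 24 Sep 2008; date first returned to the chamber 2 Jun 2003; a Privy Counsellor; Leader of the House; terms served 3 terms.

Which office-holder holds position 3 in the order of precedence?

Szabo

By parliamentary office: Marino, Quinn and Szabo (Leader of the House); then Espinoza, Oyelaran and Sorensen (Committee Chair).
Among Marino, Quinn and Szabo, a Privy Counsellor before not a Privy Counsellor: Marino and Quinn (a Privy Counsellor) before Szabo (not a Privy Counsellor).
Marino and Quinn both have terms served 3 terms, so the next rule applies.
Among Marino and Quinn, by date first returned to the chamber (earlier first): Marino (19 Aug 2002) before Quinn (2 Jun 2003).
Among Espinoza, Oyelaran and Sorensen, a Privy Counsellor before not a Privy Counsellor: Espinoza and Oyelaran (a Privy Counsellor) before Sorensen (not a Privy Counsellor).
Among Espinoza and Oyelaran, by terms served (higher first): Espinoza (11 terms) before Oyelaran (6 terms).
Order: Marino, Quinn, Szabo, Espinoza, Oyelaran, Sorensen.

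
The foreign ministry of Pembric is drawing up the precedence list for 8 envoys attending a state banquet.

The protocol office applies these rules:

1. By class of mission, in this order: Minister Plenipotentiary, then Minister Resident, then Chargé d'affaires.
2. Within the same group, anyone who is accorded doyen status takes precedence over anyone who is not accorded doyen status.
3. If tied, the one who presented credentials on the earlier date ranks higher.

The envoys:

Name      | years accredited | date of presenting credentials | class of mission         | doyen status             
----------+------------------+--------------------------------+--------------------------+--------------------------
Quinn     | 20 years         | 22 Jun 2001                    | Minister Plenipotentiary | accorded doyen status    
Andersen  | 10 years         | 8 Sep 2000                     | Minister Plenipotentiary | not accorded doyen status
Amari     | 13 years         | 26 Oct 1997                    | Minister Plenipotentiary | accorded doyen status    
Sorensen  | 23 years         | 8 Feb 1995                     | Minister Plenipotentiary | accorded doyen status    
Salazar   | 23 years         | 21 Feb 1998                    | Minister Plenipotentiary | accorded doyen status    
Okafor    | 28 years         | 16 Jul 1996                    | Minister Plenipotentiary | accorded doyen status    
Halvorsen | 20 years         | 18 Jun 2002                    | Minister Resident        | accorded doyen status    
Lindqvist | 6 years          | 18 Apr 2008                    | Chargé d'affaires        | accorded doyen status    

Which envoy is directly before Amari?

Okafor

By class of mission: Sorensen, Okafor, Amari, Salazar, Quinn and Andersen (Minister Plenipotentiary); then Halvorsen (Minister Resident); then Lindqvist (Chargé d'affaires).
Among Sorensen, Okafor, Amari, Salazar, Quinn and Andersen, accorded doyen status before not accorded doyen status: Sorensen, Okafor, Amari, Salazar and Quinn (accorded doyen status) before Andersen (not accorded doyen status).
Among Sorensen, Okafor, Amari, Salazar and Quinn, by date of presenting credentials (earlier first): Sorensen (8 Feb 1995) before Okafor (16 Jul 1996) before Amari (26 Oct 1997) before Salazar (21 Feb 1998) before Quinn (22 Jun 2001).
Order: Sorensen, Okafor, Amari, Salazar, Quinn, Andersen, Halvorsen, Lindqvist.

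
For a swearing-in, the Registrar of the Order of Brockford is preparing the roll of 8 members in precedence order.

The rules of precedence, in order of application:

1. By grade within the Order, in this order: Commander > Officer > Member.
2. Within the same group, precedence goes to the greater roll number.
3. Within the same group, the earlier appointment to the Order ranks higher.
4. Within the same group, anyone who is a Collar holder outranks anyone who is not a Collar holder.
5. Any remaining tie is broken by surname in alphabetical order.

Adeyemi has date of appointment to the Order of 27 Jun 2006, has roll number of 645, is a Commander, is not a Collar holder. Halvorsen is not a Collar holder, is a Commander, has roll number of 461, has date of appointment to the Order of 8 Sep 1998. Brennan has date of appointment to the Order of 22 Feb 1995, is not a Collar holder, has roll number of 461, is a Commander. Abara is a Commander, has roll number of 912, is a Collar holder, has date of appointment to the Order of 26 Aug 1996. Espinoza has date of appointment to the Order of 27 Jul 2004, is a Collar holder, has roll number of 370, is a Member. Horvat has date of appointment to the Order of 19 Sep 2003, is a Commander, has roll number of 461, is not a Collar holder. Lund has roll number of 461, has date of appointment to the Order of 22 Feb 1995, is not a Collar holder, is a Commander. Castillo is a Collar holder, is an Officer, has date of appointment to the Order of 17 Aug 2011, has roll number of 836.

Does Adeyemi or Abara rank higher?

By grade within the Order: Abara, Adeyemi, Brennan, Lund, Halvorsen and Horvat (Commander); then Castillo (Officer); then Espinoza (Member).
Among Abara, Adeyemi, Brennan, Lund, Halvorsen and Horvat, by roll number (higher first): Abara (912) before Adeyemi (645) before Brennan, Lund, Halvorsen and Horvat (461).
Among Brennan, Lund, Halvorsen and Horvat, by date of appointment to the Order (earlier first): Brennan and Lund (22 Feb 1995) before Halvorsen (8 Sep 1998) before Horvat (19 Sep 2003).
Brennan and Lund are each not a Collar holder, so the next rule applies.
Among Brennan and Lund, alphabetically by surname: Brennan before Lund.
So Abara takes precedence.

Abara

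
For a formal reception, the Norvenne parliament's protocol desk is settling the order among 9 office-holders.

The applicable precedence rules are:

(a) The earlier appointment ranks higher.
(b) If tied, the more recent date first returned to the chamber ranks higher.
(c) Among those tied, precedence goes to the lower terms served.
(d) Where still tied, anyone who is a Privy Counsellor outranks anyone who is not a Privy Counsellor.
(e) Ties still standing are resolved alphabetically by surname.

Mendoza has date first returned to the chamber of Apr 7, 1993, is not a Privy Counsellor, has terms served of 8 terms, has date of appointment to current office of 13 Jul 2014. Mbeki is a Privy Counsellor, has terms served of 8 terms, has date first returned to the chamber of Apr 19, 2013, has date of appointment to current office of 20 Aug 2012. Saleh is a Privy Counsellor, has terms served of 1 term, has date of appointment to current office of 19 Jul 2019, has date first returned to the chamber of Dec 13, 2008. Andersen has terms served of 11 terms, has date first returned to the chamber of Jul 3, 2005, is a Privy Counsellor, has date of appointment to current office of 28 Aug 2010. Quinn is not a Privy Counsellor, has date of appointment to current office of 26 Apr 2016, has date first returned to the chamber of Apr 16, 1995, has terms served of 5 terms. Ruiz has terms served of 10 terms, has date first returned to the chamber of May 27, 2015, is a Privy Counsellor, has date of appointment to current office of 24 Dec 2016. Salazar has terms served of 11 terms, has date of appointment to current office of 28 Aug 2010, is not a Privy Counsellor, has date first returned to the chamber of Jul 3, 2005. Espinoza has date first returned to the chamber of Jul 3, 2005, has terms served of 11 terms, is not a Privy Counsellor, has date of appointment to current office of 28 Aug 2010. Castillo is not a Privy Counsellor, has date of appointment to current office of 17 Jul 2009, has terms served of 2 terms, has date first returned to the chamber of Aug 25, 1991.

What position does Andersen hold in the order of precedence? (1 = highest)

2

By date of appointment to current office (earlier first): Castillo (17 Jul 2009); then Andersen, Espinoza and Salazar (each 28 Aug 2010); then Mbeki (20 Aug 2012); then Mendoza (13 Jul 2014); then Quinn (26 Apr 2016); then Ruiz (24 Dec 2016); then Saleh (19 Jul 2019).
Andersen, Espinoza and Salazar all have date first returned to the chamber Jul 3, 2005, so the next rule applies.
Andersen, Espinoza and Salazar all have terms served 11 terms, so the next rule applies.
Among Andersen, Espinoza and Salazar, a Privy Counsellor before not a Privy Counsellor: Andersen (a Privy Counsellor) before Espinoza and Salazar (not a Privy Counsellor).
Among Espinoza and Salazar, alphabetically by surname: Espinoza before Salazar.
Order: Castillo, Andersen, Espinoza, Salazar, Mbeki, Mendoza, Quinn, Ruiz, Saleh. So position 2.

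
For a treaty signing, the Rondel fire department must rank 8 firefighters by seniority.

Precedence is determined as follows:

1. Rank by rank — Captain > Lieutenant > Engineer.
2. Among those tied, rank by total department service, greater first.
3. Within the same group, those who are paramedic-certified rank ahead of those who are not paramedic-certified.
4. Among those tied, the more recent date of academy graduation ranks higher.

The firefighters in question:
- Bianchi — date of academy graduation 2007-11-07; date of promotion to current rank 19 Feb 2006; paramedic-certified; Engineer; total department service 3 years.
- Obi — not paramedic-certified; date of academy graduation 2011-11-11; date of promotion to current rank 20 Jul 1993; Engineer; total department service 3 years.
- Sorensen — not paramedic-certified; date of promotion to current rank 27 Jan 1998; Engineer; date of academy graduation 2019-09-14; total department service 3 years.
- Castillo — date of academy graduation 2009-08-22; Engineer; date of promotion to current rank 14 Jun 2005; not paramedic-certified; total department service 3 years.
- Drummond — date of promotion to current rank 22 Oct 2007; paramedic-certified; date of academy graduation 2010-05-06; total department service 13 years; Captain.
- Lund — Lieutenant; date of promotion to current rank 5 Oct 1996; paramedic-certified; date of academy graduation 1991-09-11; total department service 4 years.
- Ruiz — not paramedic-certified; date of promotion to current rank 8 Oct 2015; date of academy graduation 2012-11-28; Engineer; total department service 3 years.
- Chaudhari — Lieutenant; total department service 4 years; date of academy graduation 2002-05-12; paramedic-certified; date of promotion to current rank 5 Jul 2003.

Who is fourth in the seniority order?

Bianchi

By rank: Drummond (Captain); then Chaudhari and Lund (Lieutenant); then Bianchi, Sorensen, Ruiz, Obi and Castillo (Engineer).
Chaudhari and Lund both have total department service 4 years, so the next rule applies.
Chaudhari and Lund are each paramedic-certified, so the next rule applies.
Among Chaudhari and Lund, by date of academy graduation (later first): Chaudhari (2002-05-12) before Lund (1991-09-11).
Bianchi, Sorensen, Ruiz, Obi and Castillo all have total department service 3 years, so the next rule applies.
Among Bianchi, Sorensen, Ruiz, Obi and Castillo, paramedic-certified before not paramedic-certified: Bianchi (paramedic-certified) before Sorensen, Ruiz, Obi and Castillo (not paramedic-certified).
Among Sorensen, Ruiz, Obi and Castillo, by date of academy graduation (later first): Sorensen (2019-09-14) before Ruiz (2012-11-28) before Obi (2011-11-11) before Castillo (2009-08-22).
Order: Drummond, Chaudhari, Lund, Bianchi, Sorensen, Ruiz, Obi, Castillo.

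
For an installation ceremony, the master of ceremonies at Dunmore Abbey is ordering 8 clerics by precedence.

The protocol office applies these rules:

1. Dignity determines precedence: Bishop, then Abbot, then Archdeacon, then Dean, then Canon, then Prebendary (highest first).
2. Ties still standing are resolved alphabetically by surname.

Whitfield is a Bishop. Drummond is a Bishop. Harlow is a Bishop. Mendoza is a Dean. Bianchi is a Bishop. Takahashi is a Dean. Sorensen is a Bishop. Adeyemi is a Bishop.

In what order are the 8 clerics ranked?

Adeyemi, Bianchi, Drummond, Harlow, Sorensen, Whitfield, Mendoza, Takahashi

By dignity: Adeyemi, Bianchi, Drummond, Harlow, Sorensen and Whitfield (Bishop); then Mendoza and Takahashi (Dean).
Among Adeyemi, Bianchi, Drummond, Harlow, Sorensen and Whitfield, alphabetically by surname: Adeyemi before Bianchi before Drummond before Harlow before Sorensen before Whitfield.
Among Mendoza and Takahashi, alphabetically by surname: Mendoza before Takahashi.
Full order: Adeyemi, Bianchi, Drummond, Harlow, Sorensen, Whitfield, Mendoza, Takahashi.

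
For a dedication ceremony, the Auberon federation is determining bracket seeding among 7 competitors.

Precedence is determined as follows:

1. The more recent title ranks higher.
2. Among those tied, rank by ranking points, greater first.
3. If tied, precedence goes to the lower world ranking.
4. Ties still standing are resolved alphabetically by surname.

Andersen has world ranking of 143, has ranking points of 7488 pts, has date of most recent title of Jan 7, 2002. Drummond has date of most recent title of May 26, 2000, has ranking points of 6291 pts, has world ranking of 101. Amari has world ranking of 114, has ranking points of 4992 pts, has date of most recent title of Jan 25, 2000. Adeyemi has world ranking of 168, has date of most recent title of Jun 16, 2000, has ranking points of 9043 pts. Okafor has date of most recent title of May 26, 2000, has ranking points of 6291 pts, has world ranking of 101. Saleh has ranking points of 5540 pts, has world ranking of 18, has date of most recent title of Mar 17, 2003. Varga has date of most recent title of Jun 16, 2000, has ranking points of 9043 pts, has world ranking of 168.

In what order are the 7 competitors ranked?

Saleh, Andersen, Adeyemi, Varga, Drummond, Okafor, Amari

By date of most recent title (later first): Saleh (Mar 17, 2003); then Andersen (Jan 7, 2002); then Adeyemi and Varga (both Jun 16, 2000); then Drummond and Okafor (both May 26, 2000); then Amari (Jan 25, 2000).
Adeyemi and Varga both have ranking points 9043 pts, so the next rule applies.
Adeyemi and Varga both have world ranking 168, so the next rule applies.
Among Adeyemi and Varga, alphabetically by surname: Adeyemi before Varga.
Drummond and Okafor both have ranking points 6291 pts, so the next rule applies.
Drummond and Okafor both have world ranking 101, so the next rule applies.
Among Drummond and Okafor, alphabetically by surname: Drummond before Okafor.
Full order: Saleh, Andersen, Adeyemi, Varga, Drummond, Okafor, Amari.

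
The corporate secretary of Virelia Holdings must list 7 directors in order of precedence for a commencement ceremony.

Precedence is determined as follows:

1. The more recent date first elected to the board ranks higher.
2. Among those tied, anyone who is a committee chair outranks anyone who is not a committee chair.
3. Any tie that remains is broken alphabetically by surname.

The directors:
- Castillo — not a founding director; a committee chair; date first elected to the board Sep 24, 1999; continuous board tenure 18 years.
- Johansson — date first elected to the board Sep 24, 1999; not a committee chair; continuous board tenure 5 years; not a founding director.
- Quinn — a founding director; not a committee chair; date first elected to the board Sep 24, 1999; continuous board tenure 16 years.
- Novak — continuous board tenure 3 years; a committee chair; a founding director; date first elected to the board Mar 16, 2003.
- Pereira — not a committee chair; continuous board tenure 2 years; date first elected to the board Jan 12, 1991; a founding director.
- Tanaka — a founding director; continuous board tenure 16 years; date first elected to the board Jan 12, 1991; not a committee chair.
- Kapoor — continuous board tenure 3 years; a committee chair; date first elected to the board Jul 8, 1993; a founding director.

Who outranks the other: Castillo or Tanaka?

Castillo

By date first elected to the board (later first): Novak (Mar 16, 2003); then Castillo, Johansson and Quinn (each Sep 24, 1999); then Kapoor (Jul 8, 1993); then Pereira and Tanaka (both Jan 12, 1991).
Among Castillo, Johansson and Quinn, a committee chair before not a committee chair: Castillo (a committee chair) before Johansson and Quinn (not a committee chair).
Among Johansson and Quinn, alphabetically by surname: Johansson before Quinn.
Pereira and Tanaka are each not a committee chair, so the next rule applies.
Among Pereira and Tanaka, alphabetically by surname: Pereira before Tanaka.
So Castillo takes precedence.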